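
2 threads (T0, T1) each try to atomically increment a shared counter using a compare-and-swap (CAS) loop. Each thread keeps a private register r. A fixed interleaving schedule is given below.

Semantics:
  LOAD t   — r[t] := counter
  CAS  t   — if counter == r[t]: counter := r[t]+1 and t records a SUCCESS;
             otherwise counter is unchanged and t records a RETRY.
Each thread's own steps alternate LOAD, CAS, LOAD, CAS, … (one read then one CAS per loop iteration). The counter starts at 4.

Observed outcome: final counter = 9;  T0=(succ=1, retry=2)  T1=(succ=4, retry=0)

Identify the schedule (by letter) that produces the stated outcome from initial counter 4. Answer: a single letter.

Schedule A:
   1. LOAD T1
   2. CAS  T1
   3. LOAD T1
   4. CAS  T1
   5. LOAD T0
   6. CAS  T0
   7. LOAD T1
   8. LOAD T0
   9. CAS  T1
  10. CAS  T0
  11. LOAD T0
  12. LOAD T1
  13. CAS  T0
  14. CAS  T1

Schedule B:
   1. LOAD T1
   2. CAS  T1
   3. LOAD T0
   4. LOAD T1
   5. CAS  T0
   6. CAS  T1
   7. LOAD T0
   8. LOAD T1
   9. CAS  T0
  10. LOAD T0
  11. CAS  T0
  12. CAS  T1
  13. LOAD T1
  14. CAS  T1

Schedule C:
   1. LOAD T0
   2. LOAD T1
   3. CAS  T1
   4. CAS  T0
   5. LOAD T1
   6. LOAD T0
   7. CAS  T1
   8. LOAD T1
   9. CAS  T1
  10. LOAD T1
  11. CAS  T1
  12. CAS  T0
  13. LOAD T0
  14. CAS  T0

C

Simulating candidate C:
   1) LOAD T0:  M=4  r_T0=4
   2) LOAD T1:  M=4  r_T1=4
   3) CAS  T1:  M=5  r_T1=4 ✓
   4) CAS  T0:  M=5  r_T0=4 ✗
   5) LOAD T1:  M=5  r_T1=5
   6) LOAD T0:  M=5  r_T0=5
   7) CAS  T1:  M=6  r_T1=5 ✓
   8) LOAD T1:  M=6  r_T1=6
   9) CAS  T1:  M=7  r_T1=6 ✓
  10) LOAD T1:  M=7  r_T1=7
  11) CAS  T1:  M=8  r_T1=7 ✓
  12) CAS  T0:  M=8  r_T0=5 ✗
  13) LOAD T0:  M=8  r_T0=8
  14) CAS  T0:  M=9  r_T0=8 ✓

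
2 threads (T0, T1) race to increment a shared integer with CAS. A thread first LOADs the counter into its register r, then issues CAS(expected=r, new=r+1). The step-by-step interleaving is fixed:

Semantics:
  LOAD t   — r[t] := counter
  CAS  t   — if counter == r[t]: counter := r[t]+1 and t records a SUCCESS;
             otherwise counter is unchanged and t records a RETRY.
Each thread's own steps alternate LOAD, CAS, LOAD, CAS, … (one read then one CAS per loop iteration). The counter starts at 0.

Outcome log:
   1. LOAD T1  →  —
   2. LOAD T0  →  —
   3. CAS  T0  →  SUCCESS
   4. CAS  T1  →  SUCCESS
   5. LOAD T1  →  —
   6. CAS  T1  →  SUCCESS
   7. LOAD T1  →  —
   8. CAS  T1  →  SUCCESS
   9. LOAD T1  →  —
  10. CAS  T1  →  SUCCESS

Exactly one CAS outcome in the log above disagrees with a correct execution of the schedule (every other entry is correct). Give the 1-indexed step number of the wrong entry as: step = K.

step = 4

Re-executing:
1. LOAD T1 → mem=0 r[T1]=0 [LOAD]
2. LOAD T0 → mem=0 r[T0]=0 [LOAD]
3. CAS T0 → mem=1 r[T0]=0 [OK]
4. CAS T1 → mem=1 r[T1]=0 [RETRY]
5. LOAD T1 → mem=1 r[T1]=1 [LOAD]
6. CAS T1 → mem=2 r[T1]=1 [OK]
7. LOAD T1 → mem=2 r[T1]=2 [LOAD]
8. CAS T1 → mem=3 r[T1]=2 [OK]
9. LOAD T1 → mem=3 r[T1]=3 [LOAD]
10. CAS T1 → mem=4 r[T1]=3 [OK]
Mismatch at 4.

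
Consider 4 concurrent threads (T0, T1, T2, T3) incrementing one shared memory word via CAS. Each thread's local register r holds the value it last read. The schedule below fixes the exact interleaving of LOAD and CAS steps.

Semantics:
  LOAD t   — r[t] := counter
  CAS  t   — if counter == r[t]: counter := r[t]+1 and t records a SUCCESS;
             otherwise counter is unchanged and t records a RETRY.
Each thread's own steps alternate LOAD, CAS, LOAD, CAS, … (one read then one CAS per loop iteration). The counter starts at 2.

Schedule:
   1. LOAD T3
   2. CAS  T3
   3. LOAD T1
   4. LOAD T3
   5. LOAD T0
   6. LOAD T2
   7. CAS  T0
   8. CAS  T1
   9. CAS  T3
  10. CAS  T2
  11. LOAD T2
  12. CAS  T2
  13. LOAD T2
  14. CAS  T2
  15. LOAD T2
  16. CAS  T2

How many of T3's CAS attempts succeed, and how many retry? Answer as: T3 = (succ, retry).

T3 = (1, 1)

T3 LOAD — after: cnt=2, r=2 — load
T3 CAS — after: cnt=3, r=2 — ok
T1 LOAD — after: cnt=3, r=3 — load
T3 LOAD — after: cnt=3, r=3 — load
T0 LOAD — after: cnt=3, r=3 — load
T2 LOAD — after: cnt=3, r=3 — load
T0 CAS — after: cnt=4, r=3 — ok
T1 CAS — after: cnt=4, r=3 — retry
T3 CAS — after: cnt=4, r=3 — retry
T2 CAS — after: cnt=4, r=3 — retry
T2 LOAD — after: cnt=4, r=4 — load
T2 CAS — after: cnt=5, r=4 — ok
T2 LOAD — after: cnt=5, r=5 — load
T2 CAS — after: cnt=6, r=5 — ok
T2 LOAD — after: cnt=6, r=6 — load
T2 CAS — after: cnt=7, r=6 — ok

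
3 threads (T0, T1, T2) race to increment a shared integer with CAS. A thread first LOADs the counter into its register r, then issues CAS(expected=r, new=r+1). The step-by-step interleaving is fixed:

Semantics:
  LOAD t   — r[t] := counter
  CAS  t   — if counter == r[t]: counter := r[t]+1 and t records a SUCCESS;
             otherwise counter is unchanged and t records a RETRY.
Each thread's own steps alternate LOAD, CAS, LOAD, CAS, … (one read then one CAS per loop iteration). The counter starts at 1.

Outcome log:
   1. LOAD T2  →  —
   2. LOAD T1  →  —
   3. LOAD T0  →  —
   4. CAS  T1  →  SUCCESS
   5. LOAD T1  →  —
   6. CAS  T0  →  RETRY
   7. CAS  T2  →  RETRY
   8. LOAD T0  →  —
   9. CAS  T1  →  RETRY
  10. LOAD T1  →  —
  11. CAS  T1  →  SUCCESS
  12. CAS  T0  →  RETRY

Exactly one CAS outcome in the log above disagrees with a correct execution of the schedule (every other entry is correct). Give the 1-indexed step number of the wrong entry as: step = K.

step = 9

Reference trace:
step 1: T2 LOAD ⇒ load; ctr=1 reg=1
step 2: T1 LOAD ⇒ load; ctr=1 reg=1
step 3: T0 LOAD ⇒ load; ctr=1 reg=1
step 4: T1 CAS ⇒ ok; ctr=2 reg=1
step 5: T1 LOAD ⇒ load; ctr=2 reg=2
step 6: T0 CAS ⇒ retry; ctr=2 reg=1
step 7: T2 CAS ⇒ retry; ctr=2 reg=1
step 8: T0 LOAD ⇒ load; ctr=2 reg=2
step 9: T1 CAS ⇒ ok; ctr=3 reg=2
step 10: T1 LOAD ⇒ load; ctr=3 reg=3
step 11: T1 CAS ⇒ ok; ctr=4 reg=3
step 12: T0 CAS ⇒ retry; ctr=4 reg=2
Flip is step 9.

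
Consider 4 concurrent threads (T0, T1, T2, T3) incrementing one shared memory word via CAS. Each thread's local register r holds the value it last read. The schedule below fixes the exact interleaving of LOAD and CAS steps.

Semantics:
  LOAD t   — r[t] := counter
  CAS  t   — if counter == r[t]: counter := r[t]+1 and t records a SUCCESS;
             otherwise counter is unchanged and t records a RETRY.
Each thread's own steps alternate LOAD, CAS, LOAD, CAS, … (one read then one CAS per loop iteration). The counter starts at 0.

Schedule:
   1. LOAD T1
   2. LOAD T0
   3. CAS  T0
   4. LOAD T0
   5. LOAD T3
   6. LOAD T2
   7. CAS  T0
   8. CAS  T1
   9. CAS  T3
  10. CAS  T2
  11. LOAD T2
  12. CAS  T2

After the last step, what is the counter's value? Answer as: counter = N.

counter = 3

1. LOAD T1 → mem=0 r[T1]=0 [LOAD]
2. LOAD T0 → mem=0 r[T0]=0 [LOAD]
3. CAS T0 → mem=1 r[T0]=0 [OK]
4. LOAD T0 → mem=1 r[T0]=1 [LOAD]
5. LOAD T3 → mem=1 r[T3]=1 [LOAD]
6. LOAD T2 → mem=1 r[T2]=1 [LOAD]
7. CAS T0 → mem=2 r[T0]=1 [OK]
8. CAS T1 → mem=2 r[T1]=0 [RETRY]
9. CAS T3 → mem=2 r[T3]=1 [RETRY]
10. CAS T2 → mem=2 r[T2]=1 [RETRY]
11. LOAD T2 → mem=2 r[T2]=2 [LOAD]
12. CAS T2 → mem=3 r[T2]=2 [OK]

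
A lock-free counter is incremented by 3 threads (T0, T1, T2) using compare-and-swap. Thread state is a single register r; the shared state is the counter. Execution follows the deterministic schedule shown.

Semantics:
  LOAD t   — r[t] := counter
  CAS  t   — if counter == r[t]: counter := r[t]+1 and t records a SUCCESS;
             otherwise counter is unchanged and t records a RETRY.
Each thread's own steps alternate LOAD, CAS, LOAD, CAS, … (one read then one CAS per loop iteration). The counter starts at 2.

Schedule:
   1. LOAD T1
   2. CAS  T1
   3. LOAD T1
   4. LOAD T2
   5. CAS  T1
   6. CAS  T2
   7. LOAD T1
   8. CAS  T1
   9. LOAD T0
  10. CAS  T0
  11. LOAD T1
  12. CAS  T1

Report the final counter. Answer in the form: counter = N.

1. LOAD T1 → mem=2 r[T1]=2 [LOAD]
2. CAS T1 → mem=3 r[T1]=2 [OK]
3. LOAD T1 → mem=3 r[T1]=3 [LOAD]
4. LOAD T2 → mem=3 r[T2]=3 [LOAD]
5. CAS T1 → mem=4 r[T1]=3 [OK]
6. CAS T2 → mem=4 r[T2]=3 [RETRY]
7. LOAD T1 → mem=4 r[T1]=4 [LOAD]
8. CAS T1 → mem=5 r[T1]=4 [OK]
9. LOAD T0 → mem=5 r[T0]=5 [LOAD]
10. CAS T0 → mem=6 r[T0]=5 [OK]
11. LOAD T1 → mem=6 r[T1]=6 [LOAD]
12. CAS T1 → mem=7 r[T1]=6 [OK]

counter = 7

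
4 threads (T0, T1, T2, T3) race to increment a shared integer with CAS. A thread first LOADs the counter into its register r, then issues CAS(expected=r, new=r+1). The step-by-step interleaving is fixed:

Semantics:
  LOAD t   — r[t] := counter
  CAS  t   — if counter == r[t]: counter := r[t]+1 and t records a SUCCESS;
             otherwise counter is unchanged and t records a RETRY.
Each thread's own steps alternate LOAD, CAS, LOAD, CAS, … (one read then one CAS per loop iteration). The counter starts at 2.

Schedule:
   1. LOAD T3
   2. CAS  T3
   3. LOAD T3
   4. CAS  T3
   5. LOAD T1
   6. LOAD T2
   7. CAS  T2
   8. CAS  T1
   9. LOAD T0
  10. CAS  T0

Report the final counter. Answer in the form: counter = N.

[1] T3.load  rd  (counter 2, T3.r 2)
[2] T3.cas  hit  (counter 3, T3.r 2)
[3] T3.load  rd  (counter 3, T3.r 3)
[4] T3.cas  hit  (counter 4, T3.r 3)
[5] T1.load  rd  (counter 4, T1.r 4)
[6] T2.load  rd  (counter 4, T2.r 4)
[7] T2.cas  hit  (counter 5, T2.r 4)
[8] T1.cas  miss  (counter 5, T1.r 4)
[9] T0.load  rd  (counter 5, T0.r 5)
[10] T0.cas  hit  (counter 6, T0.r 5)

counter = 6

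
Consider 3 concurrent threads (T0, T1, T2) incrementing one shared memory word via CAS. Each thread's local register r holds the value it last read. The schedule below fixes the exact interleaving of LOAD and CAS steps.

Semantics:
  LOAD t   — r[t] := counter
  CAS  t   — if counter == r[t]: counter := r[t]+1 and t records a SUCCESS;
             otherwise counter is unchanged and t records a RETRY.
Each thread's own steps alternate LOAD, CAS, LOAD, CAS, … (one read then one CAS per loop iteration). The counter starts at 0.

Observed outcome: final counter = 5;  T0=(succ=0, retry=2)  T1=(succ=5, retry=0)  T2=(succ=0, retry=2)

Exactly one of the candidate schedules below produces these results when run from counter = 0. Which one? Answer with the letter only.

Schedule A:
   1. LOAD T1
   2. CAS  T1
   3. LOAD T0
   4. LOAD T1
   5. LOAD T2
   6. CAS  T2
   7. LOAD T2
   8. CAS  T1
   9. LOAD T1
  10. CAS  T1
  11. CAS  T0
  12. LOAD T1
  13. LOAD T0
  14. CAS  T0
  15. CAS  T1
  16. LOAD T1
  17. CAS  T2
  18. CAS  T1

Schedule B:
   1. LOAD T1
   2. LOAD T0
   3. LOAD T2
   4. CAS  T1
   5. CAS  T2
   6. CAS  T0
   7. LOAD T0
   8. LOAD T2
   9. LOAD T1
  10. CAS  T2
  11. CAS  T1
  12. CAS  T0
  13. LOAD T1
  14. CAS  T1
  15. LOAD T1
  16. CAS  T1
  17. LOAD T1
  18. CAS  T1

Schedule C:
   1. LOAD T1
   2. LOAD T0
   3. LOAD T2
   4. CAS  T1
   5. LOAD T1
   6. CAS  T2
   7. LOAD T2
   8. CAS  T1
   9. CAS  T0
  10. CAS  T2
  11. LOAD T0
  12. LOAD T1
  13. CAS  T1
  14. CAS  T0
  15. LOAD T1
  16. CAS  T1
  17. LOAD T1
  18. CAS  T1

Run C:
step 1: T1 LOAD ⇒ load; ctr=0 reg=0
step 2: T0 LOAD ⇒ load; ctr=0 reg=0
step 3: T2 LOAD ⇒ load; ctr=0 reg=0
step 4: T1 CAS ⇒ ok; ctr=1 reg=0
step 5: T1 LOAD ⇒ load; ctr=1 reg=1
step 6: T2 CAS ⇒ retry; ctr=1 reg=0
step 7: T2 LOAD ⇒ load; ctr=1 reg=1
step 8: T1 CAS ⇒ ok; ctr=2 reg=1
step 9: T0 CAS ⇒ retry; ctr=2 reg=0
step 10: T2 CAS ⇒ retry; ctr=2 reg=1
step 11: T0 LOAD ⇒ load; ctr=2 reg=2
step 12: T1 LOAD ⇒ load; ctr=2 reg=2
step 13: T1 CAS ⇒ ok; ctr=3 reg=2
step 14: T0 CAS ⇒ retry; ctr=3 reg=2
step 15: T1 LOAD ⇒ load; ctr=3 reg=3
step 16: T1 CAS ⇒ ok; ctr=4 reg=3
step 17: T1 LOAD ⇒ load; ctr=4 reg=4
step 18: T1 CAS ⇒ ok; ctr=5 reg=4

C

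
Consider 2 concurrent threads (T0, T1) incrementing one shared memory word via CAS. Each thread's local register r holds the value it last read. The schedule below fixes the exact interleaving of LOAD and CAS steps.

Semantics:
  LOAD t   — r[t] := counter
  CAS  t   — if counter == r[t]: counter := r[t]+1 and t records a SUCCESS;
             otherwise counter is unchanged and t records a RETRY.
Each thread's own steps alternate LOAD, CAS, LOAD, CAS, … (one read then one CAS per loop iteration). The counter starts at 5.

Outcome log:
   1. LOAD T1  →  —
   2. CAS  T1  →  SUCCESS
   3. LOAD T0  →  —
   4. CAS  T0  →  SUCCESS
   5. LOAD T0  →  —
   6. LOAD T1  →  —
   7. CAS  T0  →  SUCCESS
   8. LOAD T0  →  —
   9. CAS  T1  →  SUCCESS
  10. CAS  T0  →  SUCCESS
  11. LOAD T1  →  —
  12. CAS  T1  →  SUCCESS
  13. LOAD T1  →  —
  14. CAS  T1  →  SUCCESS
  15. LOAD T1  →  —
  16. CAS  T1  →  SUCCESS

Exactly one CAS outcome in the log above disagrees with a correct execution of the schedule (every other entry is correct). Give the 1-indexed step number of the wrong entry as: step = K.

Re-executing:
#1 T1 reads 5
#2 T1 CAS(5→6) writes; counter now 6
#3 T0 reads 6
#4 T0 CAS(6→7) writes; counter now 7
#5 T0 reads 7
#6 T1 reads 7
#7 T0 CAS(7→8) writes; counter now 8
#8 T0 reads 8
#9 T1 CAS(7→8) fails; counter now 8
#10 T0 CAS(8→9) writes; counter now 9
#11 T1 reads 9
#12 T1 CAS(9→10) writes; counter now 10
#13 T1 reads 10
#14 T1 CAS(10→11) writes; counter now 11
#15 T1 reads 11
#16 T1 CAS(11→12) writes; counter now 12
Log disagrees first at step 9.

step = 9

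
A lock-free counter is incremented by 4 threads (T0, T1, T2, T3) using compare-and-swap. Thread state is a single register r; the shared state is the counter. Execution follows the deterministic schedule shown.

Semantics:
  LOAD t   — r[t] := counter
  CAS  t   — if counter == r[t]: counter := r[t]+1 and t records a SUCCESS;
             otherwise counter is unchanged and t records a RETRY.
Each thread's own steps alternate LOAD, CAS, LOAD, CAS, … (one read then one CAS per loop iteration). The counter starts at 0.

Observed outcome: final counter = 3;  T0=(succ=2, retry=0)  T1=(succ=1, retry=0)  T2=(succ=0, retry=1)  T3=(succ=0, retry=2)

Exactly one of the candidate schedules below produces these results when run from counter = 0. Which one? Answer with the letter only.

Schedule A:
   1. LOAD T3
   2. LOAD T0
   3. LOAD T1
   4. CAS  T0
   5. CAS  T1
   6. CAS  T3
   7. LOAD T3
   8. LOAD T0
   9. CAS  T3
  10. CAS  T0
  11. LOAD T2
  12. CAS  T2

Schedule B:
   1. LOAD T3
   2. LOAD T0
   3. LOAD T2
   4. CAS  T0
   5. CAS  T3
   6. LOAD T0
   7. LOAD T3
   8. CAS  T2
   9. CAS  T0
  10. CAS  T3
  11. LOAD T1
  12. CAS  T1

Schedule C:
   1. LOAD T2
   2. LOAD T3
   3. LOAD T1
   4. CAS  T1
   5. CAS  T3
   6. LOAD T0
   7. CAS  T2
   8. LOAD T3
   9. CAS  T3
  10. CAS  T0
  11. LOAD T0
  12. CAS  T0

Simulating candidate B:
#1 T3 reads 0
#2 T0 reads 0
#3 T2 reads 0
#4 T0 CAS(0→1) writes; counter now 1
#5 T3 CAS(0→1) fails; counter now 1
#6 T0 reads 1
#7 T3 reads 1
#8 T2 CAS(0→1) fails; counter now 1
#9 T0 CAS(1→2) writes; counter now 2
#10 T3 CAS(1→2) fails; counter now 2
#11 T1 reads 2
#12 T1 CAS(2→3) writes; counter now 3

B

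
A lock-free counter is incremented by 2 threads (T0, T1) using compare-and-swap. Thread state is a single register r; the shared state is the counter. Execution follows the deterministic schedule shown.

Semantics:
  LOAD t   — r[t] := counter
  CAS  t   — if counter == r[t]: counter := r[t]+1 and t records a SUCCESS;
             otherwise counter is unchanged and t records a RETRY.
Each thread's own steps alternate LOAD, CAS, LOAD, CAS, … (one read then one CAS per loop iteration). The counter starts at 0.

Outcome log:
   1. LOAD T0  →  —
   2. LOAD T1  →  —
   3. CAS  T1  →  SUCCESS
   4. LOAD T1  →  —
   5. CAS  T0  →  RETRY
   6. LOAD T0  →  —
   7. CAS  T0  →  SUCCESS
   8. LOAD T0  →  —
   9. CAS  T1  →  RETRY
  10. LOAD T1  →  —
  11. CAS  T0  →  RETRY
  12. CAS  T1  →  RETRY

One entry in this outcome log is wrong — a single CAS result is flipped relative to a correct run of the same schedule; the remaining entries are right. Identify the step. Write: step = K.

step = 11

Correct run:
#1 T0 reads 0
#2 T1 reads 0
#3 T1 CAS(0→1) writes; counter now 1
#4 T1 reads 1
#5 T0 CAS(0→1) fails; counter now 1
#6 T0 reads 1
#7 T0 CAS(1→2) writes; counter now 2
#8 T0 reads 2
#9 T1 CAS(1→2) fails; counter now 2
#10 T1 reads 2
#11 T0 CAS(2→3) writes; counter now 3
#12 T1 CAS(2→3) fails; counter now 3
Mismatch at 11.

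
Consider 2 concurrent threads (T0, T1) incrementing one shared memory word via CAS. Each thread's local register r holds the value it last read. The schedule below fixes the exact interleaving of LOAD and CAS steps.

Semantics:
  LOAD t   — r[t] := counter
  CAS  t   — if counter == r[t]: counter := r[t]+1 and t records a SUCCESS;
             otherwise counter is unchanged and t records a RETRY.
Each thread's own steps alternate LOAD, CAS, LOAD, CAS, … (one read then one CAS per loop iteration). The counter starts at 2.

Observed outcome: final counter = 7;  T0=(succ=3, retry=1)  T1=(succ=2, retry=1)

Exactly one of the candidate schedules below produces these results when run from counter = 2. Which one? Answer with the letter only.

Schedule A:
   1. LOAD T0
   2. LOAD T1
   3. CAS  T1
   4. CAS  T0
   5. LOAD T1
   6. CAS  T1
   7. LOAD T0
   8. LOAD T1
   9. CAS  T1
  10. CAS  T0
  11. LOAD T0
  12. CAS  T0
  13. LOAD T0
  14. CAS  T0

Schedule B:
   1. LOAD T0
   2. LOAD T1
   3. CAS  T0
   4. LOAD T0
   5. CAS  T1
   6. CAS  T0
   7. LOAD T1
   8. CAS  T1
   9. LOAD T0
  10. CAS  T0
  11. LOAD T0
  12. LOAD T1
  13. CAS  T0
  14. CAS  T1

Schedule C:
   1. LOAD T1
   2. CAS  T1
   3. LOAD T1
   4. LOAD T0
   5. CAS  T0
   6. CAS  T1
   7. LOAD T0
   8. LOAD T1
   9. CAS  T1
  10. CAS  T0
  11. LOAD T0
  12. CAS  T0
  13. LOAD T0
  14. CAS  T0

C

Run C:
T1 LOAD — after: cnt=2, r=2 — load
T1 CAS — after: cnt=3, r=2 — ok
T1 LOAD — after: cnt=3, r=3 — load
T0 LOAD — after: cnt=3, r=3 — load
T0 CAS — after: cnt=4, r=3 — ok
T1 CAS — after: cnt=4, r=3 — retry
T0 LOAD — after: cnt=4, r=4 — load
T1 LOAD — after: cnt=4, r=4 — load
T1 CAS — after: cnt=5, r=4 — ok
T0 CAS — after: cnt=5, r=4 — retry
T0 LOAD — after: cnt=5, r=5 — load
T0 CAS — after: cnt=6, r=5 — ok
T0 LOAD — after: cnt=6, r=6 — load
T0 CAS — after: cnt=7, r=6 — ok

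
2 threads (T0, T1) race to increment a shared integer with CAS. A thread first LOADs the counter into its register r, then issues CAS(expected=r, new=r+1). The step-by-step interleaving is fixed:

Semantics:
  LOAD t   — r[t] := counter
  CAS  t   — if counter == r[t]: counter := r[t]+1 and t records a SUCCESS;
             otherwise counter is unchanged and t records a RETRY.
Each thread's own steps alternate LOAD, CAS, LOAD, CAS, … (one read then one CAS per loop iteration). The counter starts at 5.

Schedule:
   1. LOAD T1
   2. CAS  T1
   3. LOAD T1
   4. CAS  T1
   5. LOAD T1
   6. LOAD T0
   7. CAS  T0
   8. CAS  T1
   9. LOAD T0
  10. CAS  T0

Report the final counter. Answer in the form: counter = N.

counter = 9

#1 T1 reads 5
#2 T1 CAS(5→6) writes; counter now 6
#3 T1 reads 6
#4 T1 CAS(6→7) writes; counter now 7
#5 T1 reads 7
#6 T0 reads 7
#7 T0 CAS(7→8) writes; counter now 8
#8 T1 CAS(7→8) fails; counter now 8
#9 T0 reads 8
#10 T0 CAS(8→9) writes; counter now 9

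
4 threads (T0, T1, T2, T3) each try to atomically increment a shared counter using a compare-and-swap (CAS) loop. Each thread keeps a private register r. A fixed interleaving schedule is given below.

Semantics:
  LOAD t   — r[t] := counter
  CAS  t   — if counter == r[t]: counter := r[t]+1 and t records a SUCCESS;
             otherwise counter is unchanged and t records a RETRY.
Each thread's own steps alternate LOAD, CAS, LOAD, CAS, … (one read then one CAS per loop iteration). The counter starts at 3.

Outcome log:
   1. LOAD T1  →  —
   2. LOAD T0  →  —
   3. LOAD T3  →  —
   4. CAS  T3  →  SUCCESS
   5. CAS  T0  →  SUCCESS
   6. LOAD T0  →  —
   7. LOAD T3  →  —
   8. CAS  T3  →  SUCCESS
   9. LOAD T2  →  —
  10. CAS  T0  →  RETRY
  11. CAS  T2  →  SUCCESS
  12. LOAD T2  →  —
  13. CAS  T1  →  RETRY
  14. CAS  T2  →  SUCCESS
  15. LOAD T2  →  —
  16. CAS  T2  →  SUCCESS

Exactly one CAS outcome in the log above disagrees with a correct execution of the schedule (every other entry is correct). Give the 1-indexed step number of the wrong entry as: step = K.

step = 5

Correct run:
   1) LOAD T1:  M=3  r_T1=3
   2) LOAD T0:  M=3  r_T0=3
   3) LOAD T3:  M=3  r_T3=3
   4) CAS  T3:  M=4  r_T3=3 ✓
   5) CAS  T0:  M=4  r_T0=3 ✗
   6) LOAD T0:  M=4  r_T0=4
   7) LOAD T3:  M=4  r_T3=4
   8) CAS  T3:  M=5  r_T3=4 ✓
   9) LOAD T2:  M=5  r_T2=5
  10) CAS  T0:  M=5  r_T0=4 ✗
  11) CAS  T2:  M=6  r_T2=5 ✓
  12) LOAD T2:  M=6  r_T2=6
  13) CAS  T1:  M=6  r_T1=3 ✗
  14) CAS  T2:  M=7  r_T2=6 ✓
  15) LOAD T2:  M=7  r_T2=7
  16) CAS  T2:  M=8  r_T2=7 ✓
Flip is step 5.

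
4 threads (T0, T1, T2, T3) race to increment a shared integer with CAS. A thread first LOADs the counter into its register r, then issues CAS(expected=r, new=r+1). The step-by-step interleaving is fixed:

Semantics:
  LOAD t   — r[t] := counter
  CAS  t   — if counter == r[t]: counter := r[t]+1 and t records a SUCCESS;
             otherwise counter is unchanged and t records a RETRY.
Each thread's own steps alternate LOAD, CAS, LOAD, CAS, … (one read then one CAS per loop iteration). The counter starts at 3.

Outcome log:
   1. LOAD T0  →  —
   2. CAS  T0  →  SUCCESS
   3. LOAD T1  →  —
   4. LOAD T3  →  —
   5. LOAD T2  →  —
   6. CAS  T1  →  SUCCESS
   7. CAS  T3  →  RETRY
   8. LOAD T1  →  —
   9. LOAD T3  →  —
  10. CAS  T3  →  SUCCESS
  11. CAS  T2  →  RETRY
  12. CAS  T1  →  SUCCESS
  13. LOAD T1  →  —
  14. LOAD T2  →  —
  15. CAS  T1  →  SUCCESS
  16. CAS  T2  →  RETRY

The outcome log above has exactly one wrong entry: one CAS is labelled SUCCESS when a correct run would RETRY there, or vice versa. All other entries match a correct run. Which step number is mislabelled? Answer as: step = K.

step = 12

Correct run:
1. LOAD T0 → mem=3 r[T0]=3 [LOAD]
2. CAS T0 → mem=4 r[T0]=3 [OK]
3. LOAD T1 → mem=4 r[T1]=4 [LOAD]
4. LOAD T3 → mem=4 r[T3]=4 [LOAD]
5. LOAD T2 → mem=4 r[T2]=4 [LOAD]
6. CAS T1 → mem=5 r[T1]=4 [OK]
7. CAS T3 → mem=5 r[T3]=4 [RETRY]
8. LOAD T1 → mem=5 r[T1]=5 [LOAD]
9. LOAD T3 → mem=5 r[T3]=5 [LOAD]
10. CAS T3 → mem=6 r[T3]=5 [OK]
11. CAS T2 → mem=6 r[T2]=4 [RETRY]
12. CAS T1 → mem=6 r[T1]=5 [RETRY]
13. LOAD T1 → mem=6 r[T1]=6 [LOAD]
14. LOAD T2 → mem=6 r[T2]=6 [LOAD]
15. CAS T1 → mem=7 r[T1]=6 [OK]
16. CAS T2 → mem=7 r[T2]=6 [RETRY]
Flip is step 12.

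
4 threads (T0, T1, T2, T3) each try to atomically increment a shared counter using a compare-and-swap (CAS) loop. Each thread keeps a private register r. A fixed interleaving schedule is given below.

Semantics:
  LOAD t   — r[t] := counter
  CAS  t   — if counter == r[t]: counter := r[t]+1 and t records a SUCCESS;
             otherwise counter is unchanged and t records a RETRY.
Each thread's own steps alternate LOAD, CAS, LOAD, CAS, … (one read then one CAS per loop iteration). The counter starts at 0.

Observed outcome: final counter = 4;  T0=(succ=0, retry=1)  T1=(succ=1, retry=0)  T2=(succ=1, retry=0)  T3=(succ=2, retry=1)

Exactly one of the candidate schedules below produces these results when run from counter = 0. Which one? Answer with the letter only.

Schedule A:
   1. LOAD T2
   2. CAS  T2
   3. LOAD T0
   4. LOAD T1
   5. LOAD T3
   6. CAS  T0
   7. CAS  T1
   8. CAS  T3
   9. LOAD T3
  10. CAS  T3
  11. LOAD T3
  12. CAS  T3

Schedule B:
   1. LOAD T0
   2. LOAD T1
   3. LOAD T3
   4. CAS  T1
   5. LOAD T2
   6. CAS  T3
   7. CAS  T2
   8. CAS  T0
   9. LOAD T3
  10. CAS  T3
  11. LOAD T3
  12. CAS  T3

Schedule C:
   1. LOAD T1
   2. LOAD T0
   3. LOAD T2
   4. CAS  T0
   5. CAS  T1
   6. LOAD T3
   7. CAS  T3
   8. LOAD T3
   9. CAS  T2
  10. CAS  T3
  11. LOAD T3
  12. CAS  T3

Run B:
1. LOAD T0 → mem=0 r[T0]=0 [LOAD]
2. LOAD T1 → mem=0 r[T1]=0 [LOAD]
3. LOAD T3 → mem=0 r[T3]=0 [LOAD]
4. CAS T1 → mem=1 r[T1]=0 [OK]
5. LOAD T2 → mem=1 r[T2]=1 [LOAD]
6. CAS T3 → mem=1 r[T3]=0 [RETRY]
7. CAS T2 → mem=2 r[T2]=1 [OK]
8. CAS T0 → mem=2 r[T0]=0 [RETRY]
9. LOAD T3 → mem=2 r[T3]=2 [LOAD]
10. CAS T3 → mem=3 r[T3]=2 [OK]
11. LOAD T3 → mem=3 r[T3]=3 [LOAD]
12. CAS T3 → mem=4 r[T3]=3 [OK]

B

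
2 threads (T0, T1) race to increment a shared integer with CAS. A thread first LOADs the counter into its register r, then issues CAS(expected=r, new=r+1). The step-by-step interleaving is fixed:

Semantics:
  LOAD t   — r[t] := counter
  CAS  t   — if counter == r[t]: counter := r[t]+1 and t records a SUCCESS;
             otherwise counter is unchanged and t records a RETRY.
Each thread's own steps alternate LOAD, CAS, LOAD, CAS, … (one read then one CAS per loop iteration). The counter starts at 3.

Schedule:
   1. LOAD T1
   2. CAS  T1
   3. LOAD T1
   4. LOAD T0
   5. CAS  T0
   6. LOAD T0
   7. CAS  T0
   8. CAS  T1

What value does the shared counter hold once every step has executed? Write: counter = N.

counter = 6

   1) LOAD T1:  M=3  r_T1=3
   2) CAS  T1:  M=4  r_T1=3 ✓
   3) LOAD T1:  M=4  r_T1=4
   4) LOAD T0:  M=4  r_T0=4
   5) CAS  T0:  M=5  r_T0=4 ✓
   6) LOAD T0:  M=5  r_T0=5
   7) CAS  T0:  M=6  r_T0=5 ✓
   8) CAS  T1:  M=6  r_T1=4 ✗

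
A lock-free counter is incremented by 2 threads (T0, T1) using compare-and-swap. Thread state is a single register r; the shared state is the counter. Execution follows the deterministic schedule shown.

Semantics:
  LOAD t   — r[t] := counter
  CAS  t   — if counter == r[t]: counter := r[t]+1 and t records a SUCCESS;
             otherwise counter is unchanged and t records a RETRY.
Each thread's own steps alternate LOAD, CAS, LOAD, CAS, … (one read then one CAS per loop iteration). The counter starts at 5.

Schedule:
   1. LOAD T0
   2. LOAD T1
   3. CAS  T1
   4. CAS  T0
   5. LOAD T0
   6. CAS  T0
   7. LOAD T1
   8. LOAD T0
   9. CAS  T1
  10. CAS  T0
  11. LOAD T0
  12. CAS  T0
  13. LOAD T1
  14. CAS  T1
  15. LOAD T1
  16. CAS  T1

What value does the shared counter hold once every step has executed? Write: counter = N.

counter = 11

   1) LOAD T0:  M=5  r_T0=5
   2) LOAD T1:  M=5  r_T1=5
   3) CAS  T1:  M=6  r_T1=5 ✓
   4) CAS  T0:  M=6  r_T0=5 ✗
   5) LOAD T0:  M=6  r_T0=6
   6) CAS  T0:  M=7  r_T0=6 ✓
   7) LOAD T1:  M=7  r_T1=7
   8) LOAD T0:  M=7  r_T0=7
   9) CAS  T1:  M=8  r_T1=7 ✓
  10) CAS  T0:  M=8  r_T0=7 ✗
  11) LOAD T0:  M=8  r_T0=8
  12) CAS  T0:  M=9  r_T0=8 ✓
  13) LOAD T1:  M=9  r_T1=9
  14) CAS  T1:  M=10  r_T1=9 ✓
  15) LOAD T1:  M=10  r_T1=10
  16) CAS  T1:  M=11  r_T1=10 ✓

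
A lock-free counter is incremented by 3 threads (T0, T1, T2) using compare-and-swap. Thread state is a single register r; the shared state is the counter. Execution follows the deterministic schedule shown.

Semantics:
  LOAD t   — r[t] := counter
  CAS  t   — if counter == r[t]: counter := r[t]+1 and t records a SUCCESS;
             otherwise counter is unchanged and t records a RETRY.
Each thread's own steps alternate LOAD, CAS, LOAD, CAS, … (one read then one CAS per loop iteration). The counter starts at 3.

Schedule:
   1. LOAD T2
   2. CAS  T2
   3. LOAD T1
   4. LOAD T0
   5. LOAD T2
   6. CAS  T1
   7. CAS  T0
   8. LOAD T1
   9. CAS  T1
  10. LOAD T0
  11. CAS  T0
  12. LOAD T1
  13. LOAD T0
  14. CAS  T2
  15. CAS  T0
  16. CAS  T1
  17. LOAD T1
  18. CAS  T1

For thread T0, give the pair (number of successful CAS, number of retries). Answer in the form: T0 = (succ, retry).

T0 = (2, 1)

[1] T2.load  rd  (counter 3, T2.r 3)
[2] T2.cas  hit  (counter 4, T2.r 3)
[3] T1.load  rd  (counter 4, T1.r 4)
[4] T0.load  rd  (counter 4, T0.r 4)
[5] T2.load  rd  (counter 4, T2.r 4)
[6] T1.cas  hit  (counter 5, T1.r 4)
[7] T0.cas  miss  (counter 5, T0.r 4)
[8] T1.load  rd  (counter 5, T1.r 5)
[9] T1.cas  hit  (counter 6, T1.r 5)
[10] T0.load  rd  (counter 6, T0.r 6)
[11] T0.cas  hit  (counter 7, T0.r 6)
[12] T1.load  rd  (counter 7, T1.r 7)
[13] T0.load  rd  (counter 7, T0.r 7)
[14] T2.cas  miss  (counter 7, T2.r 4)
[15] T0.cas  hit  (counter 8, T0.r 7)
[16] T1.cas  miss  (counter 8, T1.r 7)
[17] T1.load  rd  (counter 8, T1.r 8)
[18] T1.cas  hit  (counter 9, T1.r 8)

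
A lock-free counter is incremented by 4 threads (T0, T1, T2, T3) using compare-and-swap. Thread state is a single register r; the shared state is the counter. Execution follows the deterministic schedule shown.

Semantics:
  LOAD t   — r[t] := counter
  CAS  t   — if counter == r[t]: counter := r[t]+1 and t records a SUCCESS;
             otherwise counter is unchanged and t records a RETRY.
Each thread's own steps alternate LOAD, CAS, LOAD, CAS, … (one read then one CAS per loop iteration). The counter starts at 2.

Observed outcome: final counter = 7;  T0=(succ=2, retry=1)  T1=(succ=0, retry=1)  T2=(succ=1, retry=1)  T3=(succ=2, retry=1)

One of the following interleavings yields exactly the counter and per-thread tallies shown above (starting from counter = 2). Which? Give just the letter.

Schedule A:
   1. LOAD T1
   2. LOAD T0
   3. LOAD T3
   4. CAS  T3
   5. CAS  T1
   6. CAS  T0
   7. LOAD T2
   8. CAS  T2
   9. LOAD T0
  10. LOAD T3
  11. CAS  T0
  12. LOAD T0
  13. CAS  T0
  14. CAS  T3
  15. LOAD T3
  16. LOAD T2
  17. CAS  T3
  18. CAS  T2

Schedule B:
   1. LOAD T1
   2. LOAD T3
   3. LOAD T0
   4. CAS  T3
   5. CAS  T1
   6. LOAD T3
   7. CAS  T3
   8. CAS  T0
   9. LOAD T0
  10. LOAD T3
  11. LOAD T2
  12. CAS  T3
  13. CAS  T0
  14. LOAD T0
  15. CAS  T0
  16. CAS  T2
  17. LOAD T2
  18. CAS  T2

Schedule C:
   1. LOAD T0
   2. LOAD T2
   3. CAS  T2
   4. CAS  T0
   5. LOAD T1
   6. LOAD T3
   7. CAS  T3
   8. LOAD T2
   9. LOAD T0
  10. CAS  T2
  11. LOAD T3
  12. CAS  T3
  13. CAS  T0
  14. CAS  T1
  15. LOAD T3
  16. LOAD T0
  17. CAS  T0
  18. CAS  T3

A

Run A:
   1) LOAD T1:  M=2  r_T1=2
   2) LOAD T0:  M=2  r_T0=2
   3) LOAD T3:  M=2  r_T3=2
   4) CAS  T3:  M=3  r_T3=2 ✓
   5) CAS  T1:  M=3  r_T1=2 ✗
   6) CAS  T0:  M=3  r_T0=2 ✗
   7) LOAD T2:  M=3  r_T2=3
   8) CAS  T2:  M=4  r_T2=3 ✓
   9) LOAD T0:  M=4  r_T0=4
  10) LOAD T3:  M=4  r_T3=4
  11) CAS  T0:  M=5  r_T0=4 ✓
  12) LOAD T0:  M=5  r_T0=5
  13) CAS  T0:  M=6  r_T0=5 ✓
  14) CAS  T3:  M=6  r_T3=4 ✗
  15) LOAD T3:  M=6  r_T3=6
  16) LOAD T2:  M=6  r_T2=6
  17) CAS  T3:  M=7  r_T3=6 ✓
  18) CAS  T2:  M=7  r_T2=6 ✗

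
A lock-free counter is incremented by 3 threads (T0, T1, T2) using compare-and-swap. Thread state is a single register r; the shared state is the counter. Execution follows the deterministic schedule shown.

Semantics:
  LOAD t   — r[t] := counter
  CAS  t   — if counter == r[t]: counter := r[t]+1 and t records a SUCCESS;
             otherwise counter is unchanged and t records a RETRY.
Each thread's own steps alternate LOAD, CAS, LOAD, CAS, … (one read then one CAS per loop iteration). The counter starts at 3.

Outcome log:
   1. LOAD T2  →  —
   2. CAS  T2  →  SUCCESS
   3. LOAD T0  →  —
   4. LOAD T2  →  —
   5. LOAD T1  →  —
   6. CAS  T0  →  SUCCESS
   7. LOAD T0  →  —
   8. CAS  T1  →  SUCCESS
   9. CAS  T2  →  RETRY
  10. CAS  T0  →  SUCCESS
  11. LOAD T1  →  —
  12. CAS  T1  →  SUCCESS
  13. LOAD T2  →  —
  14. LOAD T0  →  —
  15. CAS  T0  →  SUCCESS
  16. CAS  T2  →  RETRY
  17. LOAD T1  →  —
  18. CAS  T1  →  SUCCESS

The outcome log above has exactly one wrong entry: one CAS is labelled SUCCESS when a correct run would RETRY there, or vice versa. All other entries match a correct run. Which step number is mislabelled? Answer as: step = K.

step = 8

Re-executing:
T2 LOAD — after: cnt=3, r=3 — load
T2 CAS — after: cnt=4, r=3 — ok
T0 LOAD — after: cnt=4, r=4 — load
T2 LOAD — after: cnt=4, r=4 — load
T1 LOAD — after: cnt=4, r=4 — load
T0 CAS — after: cnt=5, r=4 — ok
T0 LOAD — after: cnt=5, r=5 — load
T1 CAS — after: cnt=5, r=4 — retry
T2 CAS — after: cnt=5, r=4 — retry
T0 CAS — after: cnt=6, r=5 — ok
T1 LOAD — after: cnt=6, r=6 — load
T1 CAS — after: cnt=7, r=6 — ok
T2 LOAD — after: cnt=7, r=7 — load
T0 LOAD — after: cnt=7, r=7 — load
T0 CAS — after: cnt=8, r=7 — ok
T2 CAS — after: cnt=8, r=7 — retry
T1 LOAD — after: cnt=8, r=8 — load
T1 CAS — after: cnt=9, r=8 — ok
Log disagrees first at step 8.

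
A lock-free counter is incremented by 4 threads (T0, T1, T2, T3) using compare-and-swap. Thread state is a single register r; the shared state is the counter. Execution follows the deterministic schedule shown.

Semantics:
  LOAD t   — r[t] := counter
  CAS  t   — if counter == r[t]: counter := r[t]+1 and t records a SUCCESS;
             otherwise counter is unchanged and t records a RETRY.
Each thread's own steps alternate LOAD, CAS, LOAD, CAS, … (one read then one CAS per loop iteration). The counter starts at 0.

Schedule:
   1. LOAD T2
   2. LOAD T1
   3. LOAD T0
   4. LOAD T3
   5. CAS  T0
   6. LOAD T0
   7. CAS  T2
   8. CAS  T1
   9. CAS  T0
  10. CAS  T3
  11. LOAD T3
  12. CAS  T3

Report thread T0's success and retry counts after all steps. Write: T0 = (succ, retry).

#1 T2 reads 0
#2 T1 reads 0
#3 T0 reads 0
#4 T3 reads 0
#5 T0 CAS(0→1) writes; counter now 1
#6 T0 reads 1
#7 T2 CAS(0→1) fails; counter now 1
#8 T1 CAS(0→1) fails; counter now 1
#9 T0 CAS(1→2) writes; counter now 2
#10 T3 CAS(0→1) fails; counter now 2
#11 T3 reads 2
#12 T3 CAS(2→3) writes; counter now 3

T0 = (2, 0)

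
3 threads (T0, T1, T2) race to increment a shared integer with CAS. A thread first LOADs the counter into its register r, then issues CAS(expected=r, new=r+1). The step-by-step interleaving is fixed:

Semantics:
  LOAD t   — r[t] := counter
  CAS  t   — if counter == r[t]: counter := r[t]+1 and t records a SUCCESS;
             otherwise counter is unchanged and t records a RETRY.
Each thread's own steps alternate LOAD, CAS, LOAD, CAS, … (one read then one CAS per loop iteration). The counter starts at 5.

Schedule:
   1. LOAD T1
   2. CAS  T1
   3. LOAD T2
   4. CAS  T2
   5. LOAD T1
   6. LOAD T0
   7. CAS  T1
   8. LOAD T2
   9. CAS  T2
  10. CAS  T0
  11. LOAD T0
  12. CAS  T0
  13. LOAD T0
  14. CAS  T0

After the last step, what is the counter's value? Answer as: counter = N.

T1 LOAD — after: cnt=5, r=5 — load
T1 CAS — after: cnt=6, r=5 — ok
T2 LOAD — after: cnt=6, r=6 — load
T2 CAS — after: cnt=7, r=6 — ok
T1 LOAD — after: cnt=7, r=7 — load
T0 LOAD — after: cnt=7, r=7 — load
T1 CAS — after: cnt=8, r=7 — ok
T2 LOAD — after: cnt=8, r=8 — load
T2 CAS — after: cnt=9, r=8 — ok
T0 CAS — after: cnt=9, r=7 — retry
T0 LOAD — after: cnt=9, r=9 — load
T0 CAS — after: cnt=10, r=9 — ok
T0 LOAD — after: cnt=10, r=10 — load
T0 CAS — after: cnt=11, r=10 — ok

counter = 11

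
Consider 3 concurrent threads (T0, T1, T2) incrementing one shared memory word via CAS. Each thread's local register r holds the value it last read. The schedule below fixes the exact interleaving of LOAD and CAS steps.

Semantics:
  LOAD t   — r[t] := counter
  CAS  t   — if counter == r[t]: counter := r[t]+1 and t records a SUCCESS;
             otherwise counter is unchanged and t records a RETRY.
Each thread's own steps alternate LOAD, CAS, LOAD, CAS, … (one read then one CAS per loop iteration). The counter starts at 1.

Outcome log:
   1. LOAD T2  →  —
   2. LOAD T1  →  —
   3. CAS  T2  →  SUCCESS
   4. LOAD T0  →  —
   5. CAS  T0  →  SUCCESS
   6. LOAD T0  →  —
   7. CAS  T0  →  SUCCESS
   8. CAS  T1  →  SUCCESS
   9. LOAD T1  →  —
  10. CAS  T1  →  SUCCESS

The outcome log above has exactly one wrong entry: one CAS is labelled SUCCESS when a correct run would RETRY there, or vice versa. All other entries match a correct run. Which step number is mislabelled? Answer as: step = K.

Reference trace:
T2 LOAD — after: cnt=1, r=1 — load
T1 LOAD — after: cnt=1, r=1 — load
T2 CAS — after: cnt=2, r=1 — ok
T0 LOAD — after: cnt=2, r=2 — load
T0 CAS — after: cnt=3, r=2 — ok
T0 LOAD — after: cnt=3, r=3 — load
T0 CAS — after: cnt=4, r=3 — ok
T1 CAS — after: cnt=4, r=1 — retry
T1 LOAD — after: cnt=4, r=4 — load
T1 CAS — after: cnt=5, r=4 — ok
Flip is step 8.

step = 8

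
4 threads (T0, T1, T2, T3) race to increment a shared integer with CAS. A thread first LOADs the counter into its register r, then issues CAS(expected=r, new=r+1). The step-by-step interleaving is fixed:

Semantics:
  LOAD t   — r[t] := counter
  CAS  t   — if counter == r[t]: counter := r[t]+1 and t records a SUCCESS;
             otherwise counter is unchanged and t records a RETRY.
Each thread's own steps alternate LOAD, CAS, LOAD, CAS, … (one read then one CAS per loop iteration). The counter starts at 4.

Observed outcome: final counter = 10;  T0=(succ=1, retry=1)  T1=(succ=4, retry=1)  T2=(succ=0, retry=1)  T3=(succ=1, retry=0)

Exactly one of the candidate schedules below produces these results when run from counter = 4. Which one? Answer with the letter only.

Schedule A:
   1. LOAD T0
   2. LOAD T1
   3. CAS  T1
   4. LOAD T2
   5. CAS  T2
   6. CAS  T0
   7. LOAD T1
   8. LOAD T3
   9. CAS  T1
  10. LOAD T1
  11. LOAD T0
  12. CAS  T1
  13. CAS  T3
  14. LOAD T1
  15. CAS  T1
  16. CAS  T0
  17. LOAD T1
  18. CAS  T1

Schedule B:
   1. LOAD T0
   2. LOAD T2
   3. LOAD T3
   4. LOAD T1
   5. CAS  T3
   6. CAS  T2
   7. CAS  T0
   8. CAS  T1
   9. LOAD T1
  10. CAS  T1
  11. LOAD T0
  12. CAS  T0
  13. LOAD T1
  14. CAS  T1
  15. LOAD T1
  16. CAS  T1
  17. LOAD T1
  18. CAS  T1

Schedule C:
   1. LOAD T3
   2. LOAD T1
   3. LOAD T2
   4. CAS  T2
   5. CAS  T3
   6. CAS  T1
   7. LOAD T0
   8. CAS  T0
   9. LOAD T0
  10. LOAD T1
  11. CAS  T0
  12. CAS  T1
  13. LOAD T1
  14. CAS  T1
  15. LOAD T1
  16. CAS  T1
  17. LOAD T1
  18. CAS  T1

B

Run B:
#1 T0 reads 4
#2 T2 reads 4
#3 T3 reads 4
#4 T1 reads 4
#5 T3 CAS(4→5) writes; counter now 5
#6 T2 CAS(4→5) fails; counter now 5
#7 T0 CAS(4→5) fails; counter now 5
#8 T1 CAS(4→5) fails; counter now 5
#9 T1 reads 5
#10 T1 CAS(5→6) writes; counter now 6
#11 T0 reads 6
#12 T0 CAS(6→7) writes; counter now 7
#13 T1 reads 7
#14 T1 CAS(7→8) writes; counter now 8
#15 T1 reads 8
#16 T1 CAS(8→9) writes; counter now 9
#17 T1 reads 9
#18 T1 CAS(9→10) writes; counter now 10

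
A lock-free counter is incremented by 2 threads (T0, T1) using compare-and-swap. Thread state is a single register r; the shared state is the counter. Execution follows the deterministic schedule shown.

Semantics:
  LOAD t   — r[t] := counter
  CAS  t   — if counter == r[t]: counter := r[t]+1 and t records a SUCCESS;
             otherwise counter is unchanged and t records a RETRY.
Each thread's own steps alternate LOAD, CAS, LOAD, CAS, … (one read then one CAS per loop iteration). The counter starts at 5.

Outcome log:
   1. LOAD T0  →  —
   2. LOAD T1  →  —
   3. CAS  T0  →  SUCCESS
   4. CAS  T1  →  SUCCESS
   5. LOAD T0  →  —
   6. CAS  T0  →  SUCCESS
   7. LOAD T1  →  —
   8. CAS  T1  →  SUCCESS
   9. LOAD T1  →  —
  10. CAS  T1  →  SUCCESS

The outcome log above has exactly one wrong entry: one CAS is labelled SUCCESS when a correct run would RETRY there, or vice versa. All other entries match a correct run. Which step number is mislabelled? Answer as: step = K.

step = 4

Reference trace:
1. LOAD T0 → mem=5 r[T0]=5 [LOAD]
2. LOAD T1 → mem=5 r[T1]=5 [LOAD]
3. CAS T0 → mem=6 r[T0]=5 [OK]
4. CAS T1 → mem=6 r[T1]=5 [RETRY]
5. LOAD T0 → mem=6 r[T0]=6 [LOAD]
6. CAS T0 → mem=7 r[T0]=6 [OK]
7. LOAD T1 → mem=7 r[T1]=7 [LOAD]
8. CAS T1 → mem=8 r[T1]=7 [OK]
9. LOAD T1 → mem=8 r[T1]=8 [LOAD]
10. CAS T1 → mem=9 r[T1]=8 [OK]
Flip is step 4.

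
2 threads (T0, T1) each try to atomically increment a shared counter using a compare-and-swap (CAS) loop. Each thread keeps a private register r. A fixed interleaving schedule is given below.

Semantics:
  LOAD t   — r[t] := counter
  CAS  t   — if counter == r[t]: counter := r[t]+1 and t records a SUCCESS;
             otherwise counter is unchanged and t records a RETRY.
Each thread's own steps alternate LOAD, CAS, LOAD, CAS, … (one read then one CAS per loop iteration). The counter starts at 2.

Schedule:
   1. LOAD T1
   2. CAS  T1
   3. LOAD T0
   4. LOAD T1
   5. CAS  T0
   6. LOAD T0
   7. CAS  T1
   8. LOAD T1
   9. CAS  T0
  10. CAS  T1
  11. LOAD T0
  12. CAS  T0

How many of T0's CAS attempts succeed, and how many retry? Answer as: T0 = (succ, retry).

T0 = (3, 0)

   1) LOAD T1:  M=2  r_T1=2
   2) CAS  T1:  M=3  r_T1=2 ✓
   3) LOAD T0:  M=3  r_T0=3
   4) LOAD T1:  M=3  r_T1=3
   5) CAS  T0:  M=4  r_T0=3 ✓
   6) LOAD T0:  M=4  r_T0=4
   7) CAS  T1:  M=4  r_T1=3 ✗
   8) LOAD T1:  M=4  r_T1=4
   9) CAS  T0:  M=5  r_T0=4 ✓
  10) CAS  T1:  M=5  r_T1=4 ✗
  11) LOAD T0:  M=5  r_T0=5
  12) CAS  T0:  M=6  r_T0=5 ✓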